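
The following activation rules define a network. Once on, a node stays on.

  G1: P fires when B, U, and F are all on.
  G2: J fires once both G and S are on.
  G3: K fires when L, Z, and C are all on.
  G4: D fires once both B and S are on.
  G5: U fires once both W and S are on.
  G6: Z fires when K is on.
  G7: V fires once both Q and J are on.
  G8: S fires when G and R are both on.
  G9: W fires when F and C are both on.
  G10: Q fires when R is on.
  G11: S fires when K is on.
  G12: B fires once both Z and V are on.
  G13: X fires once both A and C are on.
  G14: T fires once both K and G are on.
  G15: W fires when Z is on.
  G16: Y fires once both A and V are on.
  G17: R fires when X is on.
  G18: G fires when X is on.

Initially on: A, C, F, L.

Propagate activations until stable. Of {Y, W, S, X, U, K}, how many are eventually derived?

5

A and C are on, so X fires (G13).
F and C are on, so W fires (G9).
X is on, so G fires (G18).
X is on, so R fires (G17).
G8: G and R on → S on.
R is on, so Q fires (G10).
G5: W and S on → U on.
G and S are on, so J fires (G2).
Q and J are on, so V fires (G7).
A and V are on, so Y fires (G16).
Y: reached.
W: reached.
S: reached.
X: reached.
U: reached.
K would need L, Z, and C (G3), but Z never turns on.
Reached: Y, W, S, X, and U — 5 of the 6.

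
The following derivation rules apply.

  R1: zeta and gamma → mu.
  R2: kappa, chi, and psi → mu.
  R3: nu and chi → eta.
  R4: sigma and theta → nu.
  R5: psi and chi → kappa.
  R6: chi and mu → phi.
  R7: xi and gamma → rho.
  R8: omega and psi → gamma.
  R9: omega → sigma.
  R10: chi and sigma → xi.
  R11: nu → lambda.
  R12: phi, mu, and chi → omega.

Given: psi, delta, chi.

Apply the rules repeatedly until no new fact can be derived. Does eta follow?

eta would need nu and chi (R3), but nu is never established.

No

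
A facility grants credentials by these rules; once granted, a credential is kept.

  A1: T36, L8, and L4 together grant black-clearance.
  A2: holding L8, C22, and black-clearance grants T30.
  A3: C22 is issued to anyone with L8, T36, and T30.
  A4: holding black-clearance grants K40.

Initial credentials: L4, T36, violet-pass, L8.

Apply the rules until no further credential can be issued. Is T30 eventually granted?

No

T30 would need L8, C22, and black-clearance (A2), but C22 is never granted.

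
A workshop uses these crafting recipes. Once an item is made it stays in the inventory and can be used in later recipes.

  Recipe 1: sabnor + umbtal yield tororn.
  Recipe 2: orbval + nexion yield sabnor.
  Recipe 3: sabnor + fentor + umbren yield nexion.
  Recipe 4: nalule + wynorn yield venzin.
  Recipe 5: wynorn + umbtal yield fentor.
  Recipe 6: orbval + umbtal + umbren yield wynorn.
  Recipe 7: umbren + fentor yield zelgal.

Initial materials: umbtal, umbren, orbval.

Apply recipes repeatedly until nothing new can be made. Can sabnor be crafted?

sabnor would need orbval and nexion (Recipe 2), but nexion is never obtained.

No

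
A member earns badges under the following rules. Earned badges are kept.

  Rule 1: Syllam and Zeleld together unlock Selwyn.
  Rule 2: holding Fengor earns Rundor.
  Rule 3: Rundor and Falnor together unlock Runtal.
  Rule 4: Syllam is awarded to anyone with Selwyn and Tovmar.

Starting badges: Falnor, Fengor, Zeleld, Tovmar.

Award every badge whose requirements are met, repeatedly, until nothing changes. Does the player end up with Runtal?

With Fengor, Rundor is earned (Rule 2).
With Rundor and Falnor, Runtal is earned (Rule 3).

Yes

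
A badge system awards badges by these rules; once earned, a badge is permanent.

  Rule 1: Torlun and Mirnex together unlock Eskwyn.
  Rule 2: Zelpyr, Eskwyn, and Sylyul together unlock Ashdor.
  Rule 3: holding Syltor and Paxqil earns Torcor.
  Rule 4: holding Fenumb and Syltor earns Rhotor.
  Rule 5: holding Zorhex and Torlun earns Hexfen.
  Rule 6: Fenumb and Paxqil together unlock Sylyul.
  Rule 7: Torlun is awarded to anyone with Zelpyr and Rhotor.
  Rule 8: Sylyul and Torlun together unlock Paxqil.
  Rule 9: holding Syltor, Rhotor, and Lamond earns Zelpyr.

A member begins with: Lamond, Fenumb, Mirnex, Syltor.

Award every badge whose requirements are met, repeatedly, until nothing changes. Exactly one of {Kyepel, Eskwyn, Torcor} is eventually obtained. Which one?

Eskwyn

With Fenumb and Syltor, Rhotor is earned (Rule 4).
With Syltor, Rhotor, and Lamond, Zelpyr is earned (Rule 9).
With Zelpyr and Rhotor, Torlun is earned (Rule 7).
With Torlun and Mirnex, Eskwyn is earned (Rule 1).
Torcor would need Syltor and Paxqil (Rule 3), but Paxqil is never earned. No rule produces Kyepel, and it is not given.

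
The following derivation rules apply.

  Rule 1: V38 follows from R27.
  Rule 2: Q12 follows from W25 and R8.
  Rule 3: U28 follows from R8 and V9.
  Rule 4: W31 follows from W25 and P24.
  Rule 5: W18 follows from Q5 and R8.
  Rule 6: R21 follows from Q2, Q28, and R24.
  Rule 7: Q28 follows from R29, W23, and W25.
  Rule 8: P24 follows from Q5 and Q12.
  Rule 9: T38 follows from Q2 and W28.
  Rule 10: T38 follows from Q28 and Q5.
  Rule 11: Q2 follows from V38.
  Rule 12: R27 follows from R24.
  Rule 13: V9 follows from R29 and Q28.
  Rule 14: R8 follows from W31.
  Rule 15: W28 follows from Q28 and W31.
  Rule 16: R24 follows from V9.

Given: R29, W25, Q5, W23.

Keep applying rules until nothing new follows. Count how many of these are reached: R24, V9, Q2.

3

From R29, W23, and W25, Rule 7 gives Q28.
From R29 and Q28, Rule 13 gives V9.
From V9, Rule 16 gives R24.
From R24, Rule 12 gives R27.
R27 holds, so V38 follows (Rule 1).
V38 holds, so Q2 follows (Rule 11).
R24: reached.
V9: reached.
Q2: reached.
All 3 are reached.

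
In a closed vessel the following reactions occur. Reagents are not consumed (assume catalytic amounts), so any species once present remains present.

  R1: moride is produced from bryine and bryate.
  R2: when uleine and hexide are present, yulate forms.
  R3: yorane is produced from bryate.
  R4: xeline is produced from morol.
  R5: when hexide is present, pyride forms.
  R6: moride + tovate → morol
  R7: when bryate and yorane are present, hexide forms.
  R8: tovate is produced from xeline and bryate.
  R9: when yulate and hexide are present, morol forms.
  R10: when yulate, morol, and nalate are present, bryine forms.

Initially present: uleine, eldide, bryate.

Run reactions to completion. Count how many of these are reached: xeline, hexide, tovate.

bryate present → yorane forms (R3).
bryate and yorane present → hexide forms (R7).
uleine and hexide present → yulate forms (R2).
yulate and hexide present → morol forms (R9).
morol present → xeline forms (R4).
xeline and bryate present → tovate forms (R8).
xeline: reached.
hexide: reached.
tovate: reached.
All 3 are reached.

3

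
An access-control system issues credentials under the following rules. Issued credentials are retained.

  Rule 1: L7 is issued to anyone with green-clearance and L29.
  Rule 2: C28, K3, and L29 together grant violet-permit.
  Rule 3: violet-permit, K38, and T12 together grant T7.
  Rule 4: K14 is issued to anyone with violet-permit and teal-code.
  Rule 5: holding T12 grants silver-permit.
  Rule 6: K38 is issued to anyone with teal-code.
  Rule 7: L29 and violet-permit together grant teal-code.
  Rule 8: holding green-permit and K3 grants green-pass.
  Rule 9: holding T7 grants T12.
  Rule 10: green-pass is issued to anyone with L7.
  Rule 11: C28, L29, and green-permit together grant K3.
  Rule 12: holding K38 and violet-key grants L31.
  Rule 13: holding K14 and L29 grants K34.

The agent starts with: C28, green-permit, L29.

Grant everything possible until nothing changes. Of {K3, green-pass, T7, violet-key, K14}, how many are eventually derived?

Holding C28, L29, and green-permit grants K3 (Rule 11).
Holding C28, K3, and L29 grants violet-permit (Rule 2).
Holding green-permit and K3 grants green-pass (Rule 8).
Holding L29 and violet-permit grants teal-code (Rule 7).
Holding violet-permit and teal-code grants K14 (Rule 4).
K3: reached.
green-pass: reached.
T7 would need violet-permit, K38, and T12 (Rule 3), but T12 is never granted.
No rule produces violet-key, and it is not given.
K14: reached.
Reached: K3, green-pass, and K14 — 3 of the 5.

3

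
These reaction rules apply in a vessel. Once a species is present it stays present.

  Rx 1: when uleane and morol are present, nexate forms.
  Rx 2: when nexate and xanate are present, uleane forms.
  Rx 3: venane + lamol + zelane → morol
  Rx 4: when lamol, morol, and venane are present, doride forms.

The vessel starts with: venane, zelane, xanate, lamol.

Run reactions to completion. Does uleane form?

No

uleane would need nexate and xanate (Rx 2), but nexate never forms.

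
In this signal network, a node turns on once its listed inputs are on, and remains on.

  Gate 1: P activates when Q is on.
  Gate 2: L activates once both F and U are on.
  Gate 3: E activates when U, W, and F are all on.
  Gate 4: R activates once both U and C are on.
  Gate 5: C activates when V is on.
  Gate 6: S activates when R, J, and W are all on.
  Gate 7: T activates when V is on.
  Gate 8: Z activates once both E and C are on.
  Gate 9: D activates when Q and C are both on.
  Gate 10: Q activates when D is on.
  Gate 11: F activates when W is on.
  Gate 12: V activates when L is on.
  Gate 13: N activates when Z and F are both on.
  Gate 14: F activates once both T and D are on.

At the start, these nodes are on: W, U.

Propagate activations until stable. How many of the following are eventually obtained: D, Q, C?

W is on, so F activates (Gate 11).
F and U are on, so L activates (Gate 2).
Gate 12: L on → V on.
Gate 5: V on → C on.
D would need Q and C (Gate 9), but Q never turns on.
Q would need D (Gate 10), but D never turns on.
C: reached.
Reached: C — 1 of the 3.

1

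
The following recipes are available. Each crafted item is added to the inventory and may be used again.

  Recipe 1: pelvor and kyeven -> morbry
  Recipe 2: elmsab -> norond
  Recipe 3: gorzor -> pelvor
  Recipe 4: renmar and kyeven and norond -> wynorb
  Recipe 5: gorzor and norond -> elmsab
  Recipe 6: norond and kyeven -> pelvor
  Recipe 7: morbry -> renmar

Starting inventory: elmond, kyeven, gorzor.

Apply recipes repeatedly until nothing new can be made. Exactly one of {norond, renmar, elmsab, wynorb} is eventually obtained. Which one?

renmar

Using Recipe 3, gorzor makes pelvor.
pelvor and kyeven -> morbry (Recipe 1).
Using Recipe 7, morbry makes renmar.
wynorb would need renmar, kyeven, and norond (Recipe 4), but norond is never obtained. norond would need elmsab (Recipe 2), but elmsab is never obtained. elmsab would need gorzor and norond (Recipe 5), but norond is never obtained.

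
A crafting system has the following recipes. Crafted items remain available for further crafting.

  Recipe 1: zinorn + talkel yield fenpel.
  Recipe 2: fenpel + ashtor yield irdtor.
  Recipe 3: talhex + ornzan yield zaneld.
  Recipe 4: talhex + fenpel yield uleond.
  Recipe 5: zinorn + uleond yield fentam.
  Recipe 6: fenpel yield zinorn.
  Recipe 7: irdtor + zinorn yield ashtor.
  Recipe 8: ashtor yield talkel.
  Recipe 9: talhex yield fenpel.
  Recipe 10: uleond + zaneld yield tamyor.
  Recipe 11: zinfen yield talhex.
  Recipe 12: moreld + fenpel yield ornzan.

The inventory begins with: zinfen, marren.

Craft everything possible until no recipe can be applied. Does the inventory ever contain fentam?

Yes

Using Recipe 11, zinfen makes talhex.
Using Recipe 9, talhex makes fenpel.
Using Recipe 4, talhex and fenpel make uleond.
fenpel → zinorn (Recipe 6).
Using Recipe 5, zinorn and uleond make fentam.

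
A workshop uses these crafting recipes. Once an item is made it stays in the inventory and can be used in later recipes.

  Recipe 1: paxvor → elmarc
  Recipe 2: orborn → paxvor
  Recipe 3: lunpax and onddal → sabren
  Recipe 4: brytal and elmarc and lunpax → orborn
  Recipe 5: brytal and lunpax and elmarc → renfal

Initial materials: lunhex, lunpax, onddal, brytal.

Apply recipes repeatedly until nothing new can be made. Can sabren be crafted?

Yes

Using Recipe 3, lunpax and onddal make sabren.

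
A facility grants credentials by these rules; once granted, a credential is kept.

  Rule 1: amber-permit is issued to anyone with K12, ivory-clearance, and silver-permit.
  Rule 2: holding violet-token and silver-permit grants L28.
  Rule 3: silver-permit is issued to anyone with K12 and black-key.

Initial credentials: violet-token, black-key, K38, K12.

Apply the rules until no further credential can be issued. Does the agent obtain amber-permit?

No

amber-permit would need K12, ivory-clearance, and silver-permit (Rule 1), but ivory-clearance is never granted.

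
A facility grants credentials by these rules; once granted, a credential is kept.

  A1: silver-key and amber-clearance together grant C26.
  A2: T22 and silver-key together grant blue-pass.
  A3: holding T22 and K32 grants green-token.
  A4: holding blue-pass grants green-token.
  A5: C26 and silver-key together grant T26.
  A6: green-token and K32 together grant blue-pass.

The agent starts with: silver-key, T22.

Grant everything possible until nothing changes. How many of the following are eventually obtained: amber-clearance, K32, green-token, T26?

Holding T22 and silver-key grants blue-pass (A2).
Holding blue-pass grants green-token (A4).
No rule produces amber-clearance, and it is not given.
No rule produces K32, and it is not given.
green-token: reached.
T26 would need C26 and silver-key (A5), but C26 is never granted.
Reached: green-token — 1 of the 4.

1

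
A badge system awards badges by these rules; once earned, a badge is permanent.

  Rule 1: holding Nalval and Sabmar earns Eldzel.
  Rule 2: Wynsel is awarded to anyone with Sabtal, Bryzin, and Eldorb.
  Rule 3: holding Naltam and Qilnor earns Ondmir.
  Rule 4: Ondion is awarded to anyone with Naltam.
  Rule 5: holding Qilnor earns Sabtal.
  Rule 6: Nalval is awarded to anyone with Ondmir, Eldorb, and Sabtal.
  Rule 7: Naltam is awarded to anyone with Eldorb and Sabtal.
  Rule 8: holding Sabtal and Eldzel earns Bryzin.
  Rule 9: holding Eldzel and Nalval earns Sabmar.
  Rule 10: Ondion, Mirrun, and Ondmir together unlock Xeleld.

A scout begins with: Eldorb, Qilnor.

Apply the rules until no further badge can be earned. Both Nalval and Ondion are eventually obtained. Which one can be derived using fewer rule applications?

Ondion: With Qilnor, Sabtal is earned (Rule 5). With Eldorb and Sabtal, Naltam is earned (Rule 7). With Naltam, Ondion is earned (Rule 4). [3 rule applications]
Nalval: With Qilnor, Sabtal is earned (Rule 5). With Eldorb and Sabtal, Naltam is earned (Rule 7). With Naltam and Qilnor, Ondmir is earned (Rule 3). With Ondmir, Eldorb, and Sabtal, Nalval is earned (Rule 6). [4 rule applications]
Ondion needs fewer.

Ondion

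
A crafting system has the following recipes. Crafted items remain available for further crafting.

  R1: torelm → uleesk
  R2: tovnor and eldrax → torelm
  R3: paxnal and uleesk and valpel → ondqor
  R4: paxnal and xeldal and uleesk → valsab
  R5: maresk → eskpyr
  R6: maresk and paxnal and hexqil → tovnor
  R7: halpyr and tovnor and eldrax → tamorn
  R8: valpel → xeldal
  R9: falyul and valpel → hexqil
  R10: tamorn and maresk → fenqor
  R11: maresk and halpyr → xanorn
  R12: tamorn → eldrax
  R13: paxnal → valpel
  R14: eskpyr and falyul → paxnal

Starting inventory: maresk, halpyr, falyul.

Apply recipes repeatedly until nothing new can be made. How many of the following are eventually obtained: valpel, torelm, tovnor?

maresk → eskpyr (R5).
eskpyr and falyul → paxnal (R14).
Using R13, paxnal makes valpel.
falyul and valpel → hexqil (R9).
maresk and paxnal and hexqil → tovnor (R6).
valpel: reached.
torelm would need tovnor and eldrax (R2), but eldrax is never obtained.
tovnor: reached.
Reached: valpel and tovnor — 2 of the 3.

2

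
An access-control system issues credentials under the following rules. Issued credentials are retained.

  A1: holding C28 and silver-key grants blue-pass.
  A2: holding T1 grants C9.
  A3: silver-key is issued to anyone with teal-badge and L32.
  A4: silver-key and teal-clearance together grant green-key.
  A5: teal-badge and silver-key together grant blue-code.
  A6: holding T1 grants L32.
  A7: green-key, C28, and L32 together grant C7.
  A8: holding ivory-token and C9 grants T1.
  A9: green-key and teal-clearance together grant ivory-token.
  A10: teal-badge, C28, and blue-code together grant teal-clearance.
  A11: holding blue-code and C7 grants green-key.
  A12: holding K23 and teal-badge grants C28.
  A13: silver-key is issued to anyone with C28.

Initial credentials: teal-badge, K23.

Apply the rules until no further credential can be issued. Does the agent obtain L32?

L32 would need T1 (A6), but T1 is never granted.

No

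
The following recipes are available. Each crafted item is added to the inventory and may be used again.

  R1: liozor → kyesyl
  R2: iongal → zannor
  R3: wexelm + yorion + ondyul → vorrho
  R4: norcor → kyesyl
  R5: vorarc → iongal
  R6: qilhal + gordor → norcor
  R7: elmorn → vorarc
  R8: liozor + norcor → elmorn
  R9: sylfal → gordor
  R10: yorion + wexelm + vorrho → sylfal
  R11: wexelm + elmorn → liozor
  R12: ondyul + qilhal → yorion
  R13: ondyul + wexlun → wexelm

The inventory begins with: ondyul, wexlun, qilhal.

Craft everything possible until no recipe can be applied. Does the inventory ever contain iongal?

iongal would need vorarc (R5), but vorarc is never obtained.

No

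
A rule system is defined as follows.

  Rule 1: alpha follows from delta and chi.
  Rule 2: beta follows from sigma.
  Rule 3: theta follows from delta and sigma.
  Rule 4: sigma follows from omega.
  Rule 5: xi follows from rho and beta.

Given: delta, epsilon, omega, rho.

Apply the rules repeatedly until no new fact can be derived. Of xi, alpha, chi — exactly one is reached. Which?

From omega, Rule 4 gives sigma.
sigma holds, so beta follows (Rule 2).
From rho and beta, Rule 5 gives xi.
No rule produces chi, and it is not given. alpha would need delta and chi (Rule 1), but chi is never established.

xi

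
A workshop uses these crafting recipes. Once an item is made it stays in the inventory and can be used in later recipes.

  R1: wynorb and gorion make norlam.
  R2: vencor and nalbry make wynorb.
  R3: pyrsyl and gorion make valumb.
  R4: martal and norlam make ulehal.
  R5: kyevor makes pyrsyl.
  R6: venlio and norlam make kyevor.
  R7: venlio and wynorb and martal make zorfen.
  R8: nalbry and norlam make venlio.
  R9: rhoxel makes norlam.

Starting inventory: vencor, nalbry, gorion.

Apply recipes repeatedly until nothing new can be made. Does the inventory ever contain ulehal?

ulehal would need martal and norlam (R4), but martal is never obtained.

No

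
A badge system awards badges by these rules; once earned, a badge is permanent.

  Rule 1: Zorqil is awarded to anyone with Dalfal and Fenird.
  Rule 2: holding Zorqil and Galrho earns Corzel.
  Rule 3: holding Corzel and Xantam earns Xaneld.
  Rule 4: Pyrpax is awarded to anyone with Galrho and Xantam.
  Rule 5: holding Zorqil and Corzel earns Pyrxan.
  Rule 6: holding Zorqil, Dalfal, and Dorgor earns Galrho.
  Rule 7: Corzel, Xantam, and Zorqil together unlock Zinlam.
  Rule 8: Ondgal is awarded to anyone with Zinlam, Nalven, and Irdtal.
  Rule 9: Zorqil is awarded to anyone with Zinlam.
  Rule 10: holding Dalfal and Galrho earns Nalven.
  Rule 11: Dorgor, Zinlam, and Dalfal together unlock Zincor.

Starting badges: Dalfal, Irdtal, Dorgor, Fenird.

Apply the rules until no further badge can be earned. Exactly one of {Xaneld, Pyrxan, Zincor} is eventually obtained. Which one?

With Dalfal and Fenird, Zorqil is earned (Rule 1).
With Zorqil, Dalfal, and Dorgor, Galrho is earned (Rule 6).
With Zorqil and Galrho, Corzel is earned (Rule 2).
With Zorqil and Corzel, Pyrxan is earned (Rule 5).
Zincor would need Dorgor, Zinlam, and Dalfal (Rule 11), but Zinlam is never earned. Xaneld would need Corzel and Xantam (Rule 3), but Xantam is never earned.

Pyrxan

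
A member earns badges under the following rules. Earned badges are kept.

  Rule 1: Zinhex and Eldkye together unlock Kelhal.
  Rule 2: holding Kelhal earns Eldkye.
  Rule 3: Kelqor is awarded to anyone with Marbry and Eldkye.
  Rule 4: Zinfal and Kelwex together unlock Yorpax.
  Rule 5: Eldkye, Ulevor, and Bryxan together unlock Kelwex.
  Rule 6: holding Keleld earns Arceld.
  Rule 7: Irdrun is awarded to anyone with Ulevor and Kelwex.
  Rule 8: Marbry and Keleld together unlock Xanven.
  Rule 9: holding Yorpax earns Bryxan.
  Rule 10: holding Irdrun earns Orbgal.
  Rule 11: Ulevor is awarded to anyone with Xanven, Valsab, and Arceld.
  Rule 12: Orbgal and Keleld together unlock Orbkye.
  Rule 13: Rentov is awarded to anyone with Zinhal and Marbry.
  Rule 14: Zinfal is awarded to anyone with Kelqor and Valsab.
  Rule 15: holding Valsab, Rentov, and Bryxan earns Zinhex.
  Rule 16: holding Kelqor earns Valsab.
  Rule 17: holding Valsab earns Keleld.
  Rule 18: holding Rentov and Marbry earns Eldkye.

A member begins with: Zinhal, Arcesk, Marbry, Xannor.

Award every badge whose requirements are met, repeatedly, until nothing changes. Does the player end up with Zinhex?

No

Zinhex would need Valsab, Rentov, and Bryxan (Rule 15), but Bryxan is never earned.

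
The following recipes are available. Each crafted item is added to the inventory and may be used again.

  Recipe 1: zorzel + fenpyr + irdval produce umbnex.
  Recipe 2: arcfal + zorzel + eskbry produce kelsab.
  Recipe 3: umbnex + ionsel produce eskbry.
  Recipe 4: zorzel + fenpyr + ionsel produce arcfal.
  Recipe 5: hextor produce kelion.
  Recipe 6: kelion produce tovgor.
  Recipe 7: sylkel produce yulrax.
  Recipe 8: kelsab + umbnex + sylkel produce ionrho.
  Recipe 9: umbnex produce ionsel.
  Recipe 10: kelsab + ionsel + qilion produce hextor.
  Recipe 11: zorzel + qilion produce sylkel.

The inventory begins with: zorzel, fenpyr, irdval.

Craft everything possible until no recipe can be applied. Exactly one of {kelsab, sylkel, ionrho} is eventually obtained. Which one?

zorzel + fenpyr + irdval → umbnex (Recipe 1).
Using Recipe 9, umbnex makes ionsel.
umbnex + ionsel → eskbry (Recipe 3).
zorzel + fenpyr + ionsel → arcfal (Recipe 4).
Using Recipe 2, arcfal, zorzel, and eskbry make kelsab.
ionrho would need kelsab, umbnex, and sylkel (Recipe 8), but sylkel is never obtained. sylkel would need zorzel and qilion (Recipe 11), but qilion is never obtained.

kelsab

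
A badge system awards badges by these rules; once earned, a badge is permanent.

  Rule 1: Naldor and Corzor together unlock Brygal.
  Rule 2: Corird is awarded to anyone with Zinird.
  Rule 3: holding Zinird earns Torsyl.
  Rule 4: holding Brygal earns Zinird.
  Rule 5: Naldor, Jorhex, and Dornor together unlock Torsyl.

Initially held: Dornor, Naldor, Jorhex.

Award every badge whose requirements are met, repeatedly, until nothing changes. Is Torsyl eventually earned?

Yes

With Naldor, Jorhex, and Dornor, Torsyl is earned (Rule 5).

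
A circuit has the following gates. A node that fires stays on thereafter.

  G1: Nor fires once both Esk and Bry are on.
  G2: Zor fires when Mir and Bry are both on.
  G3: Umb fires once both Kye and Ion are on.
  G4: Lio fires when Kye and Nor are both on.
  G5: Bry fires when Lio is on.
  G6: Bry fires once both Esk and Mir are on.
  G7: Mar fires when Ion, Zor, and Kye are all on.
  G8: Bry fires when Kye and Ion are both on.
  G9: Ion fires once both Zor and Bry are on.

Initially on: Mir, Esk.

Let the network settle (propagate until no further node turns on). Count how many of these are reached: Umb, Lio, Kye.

0

Umb would need Kye and Ion (G3), but Kye never turns on.
Lio would need Kye and Nor (G4), but Kye never turns on.
No rule produces Kye, and it is not given.
None of the 3 are reached.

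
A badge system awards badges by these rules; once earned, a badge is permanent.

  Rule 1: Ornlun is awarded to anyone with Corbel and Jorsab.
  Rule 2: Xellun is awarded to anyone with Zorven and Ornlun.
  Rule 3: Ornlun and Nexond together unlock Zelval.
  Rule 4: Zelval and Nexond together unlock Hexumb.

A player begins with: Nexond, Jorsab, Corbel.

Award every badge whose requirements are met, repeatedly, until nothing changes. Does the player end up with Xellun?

No

Xellun would need Zorven and Ornlun (Rule 2), but Zorven is never earned.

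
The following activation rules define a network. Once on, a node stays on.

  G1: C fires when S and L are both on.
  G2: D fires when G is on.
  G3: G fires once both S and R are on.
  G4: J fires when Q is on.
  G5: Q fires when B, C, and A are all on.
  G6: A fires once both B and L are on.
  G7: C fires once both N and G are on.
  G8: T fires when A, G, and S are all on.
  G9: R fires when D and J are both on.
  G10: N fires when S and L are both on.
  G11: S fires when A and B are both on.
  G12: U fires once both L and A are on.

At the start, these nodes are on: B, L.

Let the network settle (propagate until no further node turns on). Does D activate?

No

D would need G (G2), but G never turns on.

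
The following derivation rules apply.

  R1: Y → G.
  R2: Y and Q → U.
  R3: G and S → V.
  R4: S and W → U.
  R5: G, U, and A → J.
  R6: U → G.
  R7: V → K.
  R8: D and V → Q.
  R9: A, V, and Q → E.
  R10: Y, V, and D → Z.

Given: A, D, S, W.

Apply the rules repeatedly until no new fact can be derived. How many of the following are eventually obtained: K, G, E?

3

S and W hold, so U follows (R4).
U holds, so G follows (R6).
From G and S, R3 gives V.
V holds, so K follows (R7).
From D and V, R8 gives Q.
From A, V, and Q, R9 gives E.
K: reached.
G: reached.
E: reached.
All 3 are reached.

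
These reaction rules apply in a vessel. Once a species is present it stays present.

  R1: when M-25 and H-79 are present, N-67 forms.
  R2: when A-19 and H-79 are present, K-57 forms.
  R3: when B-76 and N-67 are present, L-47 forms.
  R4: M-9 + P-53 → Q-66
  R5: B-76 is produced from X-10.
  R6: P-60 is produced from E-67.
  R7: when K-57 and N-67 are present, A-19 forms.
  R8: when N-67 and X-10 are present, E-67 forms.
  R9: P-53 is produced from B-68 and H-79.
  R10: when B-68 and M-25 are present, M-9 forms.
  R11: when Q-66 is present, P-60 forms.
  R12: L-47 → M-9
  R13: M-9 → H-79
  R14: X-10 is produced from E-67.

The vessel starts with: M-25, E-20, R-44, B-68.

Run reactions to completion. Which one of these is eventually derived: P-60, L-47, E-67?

P-60

B-68 and M-25 present → M-9 forms (R10).
M-9 present → H-79 forms (R13).
B-68 and H-79 present → P-53 forms (R9).
M-9 and P-53 present → Q-66 forms (R4).
Q-66 present → P-60 forms (R11).
L-47 would need B-76 and N-67 (R3), but B-76 never forms. E-67 would need N-67 and X-10 (R8), but X-10 never forms.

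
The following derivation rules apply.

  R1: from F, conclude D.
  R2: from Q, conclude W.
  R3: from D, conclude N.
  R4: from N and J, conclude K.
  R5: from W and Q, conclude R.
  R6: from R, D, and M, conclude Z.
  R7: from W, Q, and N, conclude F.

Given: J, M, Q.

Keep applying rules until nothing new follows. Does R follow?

Yes

Q holds, so W follows (R2).
W and Q hold, so R follows (R5).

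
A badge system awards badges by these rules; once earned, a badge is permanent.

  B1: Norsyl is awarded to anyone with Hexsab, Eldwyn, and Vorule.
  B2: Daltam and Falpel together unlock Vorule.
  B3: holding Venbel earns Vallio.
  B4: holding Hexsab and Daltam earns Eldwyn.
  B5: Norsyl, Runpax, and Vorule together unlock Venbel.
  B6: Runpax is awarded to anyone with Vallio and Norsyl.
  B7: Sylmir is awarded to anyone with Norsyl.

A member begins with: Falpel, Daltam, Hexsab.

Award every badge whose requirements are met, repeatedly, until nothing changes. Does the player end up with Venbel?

No

Venbel would need Norsyl, Runpax, and Vorule (B5), but Runpax is never earned.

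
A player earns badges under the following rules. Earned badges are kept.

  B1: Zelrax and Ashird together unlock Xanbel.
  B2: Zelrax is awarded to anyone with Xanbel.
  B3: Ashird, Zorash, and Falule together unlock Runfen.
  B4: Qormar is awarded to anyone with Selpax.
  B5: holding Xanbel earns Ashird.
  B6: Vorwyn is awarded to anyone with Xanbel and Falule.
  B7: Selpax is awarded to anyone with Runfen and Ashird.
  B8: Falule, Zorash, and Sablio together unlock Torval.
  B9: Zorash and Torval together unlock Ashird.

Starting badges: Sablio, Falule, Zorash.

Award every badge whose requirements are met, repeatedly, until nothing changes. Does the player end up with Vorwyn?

Vorwyn would need Xanbel and Falule (B6), but Xanbel is never earned.

No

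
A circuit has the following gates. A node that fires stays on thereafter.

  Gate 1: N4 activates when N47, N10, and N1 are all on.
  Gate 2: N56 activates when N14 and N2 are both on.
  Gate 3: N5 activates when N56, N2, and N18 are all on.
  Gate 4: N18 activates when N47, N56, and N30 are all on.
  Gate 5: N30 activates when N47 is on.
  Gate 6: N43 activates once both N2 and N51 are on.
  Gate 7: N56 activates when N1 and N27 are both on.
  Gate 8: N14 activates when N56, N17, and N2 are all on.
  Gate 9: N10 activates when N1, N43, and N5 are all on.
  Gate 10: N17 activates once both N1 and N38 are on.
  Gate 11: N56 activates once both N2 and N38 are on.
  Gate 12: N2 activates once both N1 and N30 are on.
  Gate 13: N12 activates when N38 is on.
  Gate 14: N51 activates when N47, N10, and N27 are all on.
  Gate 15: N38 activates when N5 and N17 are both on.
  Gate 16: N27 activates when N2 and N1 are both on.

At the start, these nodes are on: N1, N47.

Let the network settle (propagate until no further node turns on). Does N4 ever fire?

No

N4 would need N47, N10, and N1 (Gate 1), but N10 never turns on.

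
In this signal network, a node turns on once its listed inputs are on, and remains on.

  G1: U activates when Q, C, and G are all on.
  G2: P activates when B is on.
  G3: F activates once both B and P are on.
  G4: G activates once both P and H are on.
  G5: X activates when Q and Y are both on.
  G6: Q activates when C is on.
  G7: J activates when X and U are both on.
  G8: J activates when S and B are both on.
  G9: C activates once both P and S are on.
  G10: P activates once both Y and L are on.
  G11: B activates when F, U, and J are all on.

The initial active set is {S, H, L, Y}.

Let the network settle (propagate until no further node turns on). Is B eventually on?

No

B would need F, U, and J (G11), but F never turns on.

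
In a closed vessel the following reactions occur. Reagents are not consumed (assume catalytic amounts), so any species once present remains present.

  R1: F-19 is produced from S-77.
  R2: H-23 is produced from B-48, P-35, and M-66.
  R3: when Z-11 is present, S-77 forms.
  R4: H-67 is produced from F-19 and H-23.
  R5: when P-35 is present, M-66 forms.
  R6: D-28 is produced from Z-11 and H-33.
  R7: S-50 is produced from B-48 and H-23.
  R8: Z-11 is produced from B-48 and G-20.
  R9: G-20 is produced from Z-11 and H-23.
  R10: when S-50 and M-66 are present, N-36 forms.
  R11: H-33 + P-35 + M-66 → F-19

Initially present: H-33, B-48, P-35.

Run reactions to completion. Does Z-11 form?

Z-11 would need B-48 and G-20 (R8), but G-20 never forms.

No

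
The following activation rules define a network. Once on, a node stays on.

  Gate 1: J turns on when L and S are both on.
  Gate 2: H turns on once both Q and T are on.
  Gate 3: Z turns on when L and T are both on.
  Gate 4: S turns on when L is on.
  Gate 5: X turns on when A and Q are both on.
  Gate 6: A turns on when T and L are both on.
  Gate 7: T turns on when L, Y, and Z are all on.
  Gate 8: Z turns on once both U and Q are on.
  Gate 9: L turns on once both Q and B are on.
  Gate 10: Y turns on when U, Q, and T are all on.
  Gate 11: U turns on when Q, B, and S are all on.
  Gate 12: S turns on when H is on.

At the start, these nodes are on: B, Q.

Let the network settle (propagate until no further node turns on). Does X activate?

No

X would need A and Q (Gate 5), but A never turns on.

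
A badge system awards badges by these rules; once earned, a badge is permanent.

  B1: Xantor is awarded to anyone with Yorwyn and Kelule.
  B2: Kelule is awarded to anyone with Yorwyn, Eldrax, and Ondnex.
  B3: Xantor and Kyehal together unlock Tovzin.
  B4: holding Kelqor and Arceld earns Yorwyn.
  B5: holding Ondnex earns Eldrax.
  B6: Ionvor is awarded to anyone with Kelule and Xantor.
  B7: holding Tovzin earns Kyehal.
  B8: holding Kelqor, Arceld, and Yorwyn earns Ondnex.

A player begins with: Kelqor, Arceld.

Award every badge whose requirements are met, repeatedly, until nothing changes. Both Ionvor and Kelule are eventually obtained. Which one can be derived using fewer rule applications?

Kelule

Kelule: With Kelqor and Arceld, Yorwyn is earned (B4). With Kelqor, Arceld, and Yorwyn, Ondnex is earned (B8). With Ondnex, Eldrax is earned (B5). With Yorwyn, Eldrax, and Ondnex, Kelule is earned (B2). [4 rule applications]
Ionvor: With Kelqor and Arceld, Yorwyn is earned (B4). With Kelqor, Arceld, and Yorwyn, Ondnex is earned (B8). With Ondnex, Eldrax is earned (B5). With Yorwyn, Eldrax, and Ondnex, Kelule is earned (B2). With Yorwyn and Kelule, Xantor is earned (B1). With Kelule and Xantor, Ionvor is earned (B6). [6 rule applications]
Kelule needs fewer.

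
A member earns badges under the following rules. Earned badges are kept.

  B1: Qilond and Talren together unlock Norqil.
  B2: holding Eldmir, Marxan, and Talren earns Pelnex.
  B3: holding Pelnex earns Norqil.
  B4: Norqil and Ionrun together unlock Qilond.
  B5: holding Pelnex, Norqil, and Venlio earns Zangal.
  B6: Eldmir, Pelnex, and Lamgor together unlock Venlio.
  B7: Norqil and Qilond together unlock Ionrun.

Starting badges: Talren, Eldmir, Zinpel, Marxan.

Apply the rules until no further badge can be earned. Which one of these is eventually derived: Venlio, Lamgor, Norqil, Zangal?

With Eldmir, Marxan, and Talren, Pelnex is earned (B2).
With Pelnex, Norqil is earned (B3).
Zangal would need Pelnex, Norqil, and Venlio (B5), but Venlio is never earned. Venlio would need Eldmir, Pelnex, and Lamgor (B6), but Lamgor is never earned. No rule produces Lamgor, and it is not given.

Norqil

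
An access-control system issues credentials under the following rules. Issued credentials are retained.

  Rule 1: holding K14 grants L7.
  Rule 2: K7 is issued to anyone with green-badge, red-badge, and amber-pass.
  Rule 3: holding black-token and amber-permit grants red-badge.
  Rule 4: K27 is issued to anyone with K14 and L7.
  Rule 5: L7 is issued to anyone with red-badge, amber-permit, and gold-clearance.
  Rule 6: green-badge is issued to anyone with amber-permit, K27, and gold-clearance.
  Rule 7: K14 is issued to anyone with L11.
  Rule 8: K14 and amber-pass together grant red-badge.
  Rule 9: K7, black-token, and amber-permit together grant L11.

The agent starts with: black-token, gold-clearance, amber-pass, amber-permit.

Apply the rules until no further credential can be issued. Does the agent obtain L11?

No

L11 would need K7, black-token, and amber-permit (Rule 9), but K7 is never granted.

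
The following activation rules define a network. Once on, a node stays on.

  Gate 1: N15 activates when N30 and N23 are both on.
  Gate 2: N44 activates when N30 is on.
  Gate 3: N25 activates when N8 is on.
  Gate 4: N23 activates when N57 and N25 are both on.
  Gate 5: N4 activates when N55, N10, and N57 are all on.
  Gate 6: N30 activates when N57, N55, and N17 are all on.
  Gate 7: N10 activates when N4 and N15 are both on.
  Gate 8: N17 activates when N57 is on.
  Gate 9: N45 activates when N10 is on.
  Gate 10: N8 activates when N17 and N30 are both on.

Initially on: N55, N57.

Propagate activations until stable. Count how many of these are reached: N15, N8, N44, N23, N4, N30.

Gate 8: N57 on → N17 on.
N57, N55, and N17 are on, so N30 activates (Gate 6).
N17 and N30 are on, so N8 activates (Gate 10).
N30 is on, so N44 activates (Gate 2).
N8 is on, so N25 activates (Gate 3).
Gate 4: N57 and N25 on → N23 on.
Gate 1: N30 and N23 on → N15 on.
N15: reached.
N8: reached.
N44: reached.
N23: reached.
N4 would need N55, N10, and N57 (Gate 5), but N10 never turns on.
N30: reached.
Reached: N15, N8, N44, N23, and N30 — 5 of the 6.

5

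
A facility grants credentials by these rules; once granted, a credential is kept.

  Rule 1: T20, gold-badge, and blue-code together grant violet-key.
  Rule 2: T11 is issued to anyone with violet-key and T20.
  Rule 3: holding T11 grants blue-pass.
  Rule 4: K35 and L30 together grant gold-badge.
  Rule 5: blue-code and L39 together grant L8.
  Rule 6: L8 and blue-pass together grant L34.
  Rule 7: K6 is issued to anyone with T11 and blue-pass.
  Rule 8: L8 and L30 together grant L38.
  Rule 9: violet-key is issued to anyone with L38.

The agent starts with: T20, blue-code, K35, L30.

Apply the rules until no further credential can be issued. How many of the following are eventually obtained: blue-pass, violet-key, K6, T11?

Holding K35 and L30 grants gold-badge (Rule 4).
Holding T20, gold-badge, and blue-code grants violet-key (Rule 1).
Holding violet-key and T20 grants T11 (Rule 2).
Holding T11 grants blue-pass (Rule 3).
Holding T11 and blue-pass grants K6 (Rule 7).
blue-pass: reached.
violet-key: reached.
K6: reached.
T11: reached.
All 4 are reached.

4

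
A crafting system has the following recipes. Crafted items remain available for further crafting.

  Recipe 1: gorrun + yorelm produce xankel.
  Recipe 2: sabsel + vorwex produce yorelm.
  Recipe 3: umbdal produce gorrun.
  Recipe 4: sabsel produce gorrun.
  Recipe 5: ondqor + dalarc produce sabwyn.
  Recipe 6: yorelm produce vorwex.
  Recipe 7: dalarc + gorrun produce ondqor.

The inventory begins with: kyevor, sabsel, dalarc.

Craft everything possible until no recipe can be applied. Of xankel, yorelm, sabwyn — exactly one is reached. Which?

sabwyn

Using Recipe 4, sabsel makes gorrun.
Using Recipe 7, dalarc and gorrun make ondqor.
Using Recipe 5, ondqor and dalarc make sabwyn.
yorelm would need sabsel and vorwex (Recipe 2), but vorwex is never obtained. xankel would need gorrun and yorelm (Recipe 1), but yorelm is never obtained.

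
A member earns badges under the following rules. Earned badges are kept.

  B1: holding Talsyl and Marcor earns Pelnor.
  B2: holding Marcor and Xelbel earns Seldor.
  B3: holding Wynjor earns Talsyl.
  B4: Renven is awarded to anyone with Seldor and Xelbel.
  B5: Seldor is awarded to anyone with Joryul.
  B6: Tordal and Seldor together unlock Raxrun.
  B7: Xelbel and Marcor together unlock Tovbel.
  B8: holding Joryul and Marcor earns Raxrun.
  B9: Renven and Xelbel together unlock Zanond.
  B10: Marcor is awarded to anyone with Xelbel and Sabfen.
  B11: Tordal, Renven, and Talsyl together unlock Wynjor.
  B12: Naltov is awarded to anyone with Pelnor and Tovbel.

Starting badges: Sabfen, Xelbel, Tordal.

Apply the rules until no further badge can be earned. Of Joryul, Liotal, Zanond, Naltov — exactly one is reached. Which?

Zanond

With Xelbel and Sabfen, Marcor is earned (B10).
With Marcor and Xelbel, Seldor is earned (B2).
With Seldor and Xelbel, Renven is earned (B4).
With Renven and Xelbel, Zanond is earned (B9).
No rule produces Liotal, and it is not given. Naltov would need Pelnor and Tovbel (B12), but Pelnor is never earned. No rule produces Joryul, and it is not given.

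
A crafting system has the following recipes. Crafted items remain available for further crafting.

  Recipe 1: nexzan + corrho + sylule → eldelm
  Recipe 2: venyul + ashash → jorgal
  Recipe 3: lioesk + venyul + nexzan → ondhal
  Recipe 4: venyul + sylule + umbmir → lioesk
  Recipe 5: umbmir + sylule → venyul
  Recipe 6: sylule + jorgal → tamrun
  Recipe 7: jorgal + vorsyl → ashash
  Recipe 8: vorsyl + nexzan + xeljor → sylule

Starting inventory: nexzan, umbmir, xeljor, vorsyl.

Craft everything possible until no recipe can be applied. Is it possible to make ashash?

No

ashash would need jorgal and vorsyl (Recipe 7), but jorgal is never obtained.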